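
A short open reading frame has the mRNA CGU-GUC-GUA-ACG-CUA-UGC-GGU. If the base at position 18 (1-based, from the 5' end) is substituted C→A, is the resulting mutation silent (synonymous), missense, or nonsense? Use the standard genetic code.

nonsense

Position 18 falls in codon 6: UGC → Cys.
After the substitution the codon is UGA → Stop.
The new codon is a stop codon, so this is a nonsense mutation.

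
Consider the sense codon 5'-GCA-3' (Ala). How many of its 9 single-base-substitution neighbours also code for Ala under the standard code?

Position 1: none → 0 synonymous.
Position 2: none → 0 synonymous.
Position 3: GCU, GCC, GCG → 3 synonymous.
Total: 0 + 0 + 3 = 3.

3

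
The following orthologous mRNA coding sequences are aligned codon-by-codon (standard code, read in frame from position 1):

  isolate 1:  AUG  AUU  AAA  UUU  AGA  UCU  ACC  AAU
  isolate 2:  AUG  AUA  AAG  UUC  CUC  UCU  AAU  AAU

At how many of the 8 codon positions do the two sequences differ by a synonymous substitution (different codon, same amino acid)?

3

Codon 1: AUG Met / AUG Met — identical.
Codon 2: AUU Ile / AUA Ile — synonymous.
Codon 3: AAA Lys / AAG Lys — synonymous.
Codon 4: UUU Phe / UUC Phe — synonymous.
Codon 5: AGA Arg / CUC Leu — nonsynonymous.
Codon 6: UCU Ser / UCU Ser — identical.
Codon 7: ACC Thr / AAU Asn — nonsynonymous.
Codon 8: AAU Asn / AAU Asn — identical.
Synonymous differences: 3.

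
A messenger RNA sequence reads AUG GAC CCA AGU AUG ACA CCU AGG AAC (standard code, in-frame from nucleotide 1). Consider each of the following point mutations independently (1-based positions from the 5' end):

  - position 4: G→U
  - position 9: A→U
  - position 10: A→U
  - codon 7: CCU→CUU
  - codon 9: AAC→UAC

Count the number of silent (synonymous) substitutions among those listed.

Codon 2: GAC (Asp) → UAC (Tyr) — missense.
Codon 3: CCA (Pro) → CCU (Pro) — synonymous.
Codon 4: AGU (Ser) → UGU (Cys) — missense.
Codon 7: CCU (Pro) → CUU (Leu) — missense.
Codon 9: AAC (Asn) → UAC (Tyr) — missense.
Synonymous: 1 of 5.

1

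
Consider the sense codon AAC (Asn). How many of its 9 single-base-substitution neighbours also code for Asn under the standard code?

1

Position 1: none → 0 synonymous.
Position 2: none → 0 synonymous.
Position 3: AAT → 1 synonymous.
Total: 0 + 0 + 1 = 1.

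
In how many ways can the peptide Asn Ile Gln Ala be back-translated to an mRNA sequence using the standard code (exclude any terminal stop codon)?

Asn: 2 codons.
Ile: 3 codons.
Gln: 2 codons.
Ala: 4 codons.
2 × 3 × 2 × 4 = 48.

48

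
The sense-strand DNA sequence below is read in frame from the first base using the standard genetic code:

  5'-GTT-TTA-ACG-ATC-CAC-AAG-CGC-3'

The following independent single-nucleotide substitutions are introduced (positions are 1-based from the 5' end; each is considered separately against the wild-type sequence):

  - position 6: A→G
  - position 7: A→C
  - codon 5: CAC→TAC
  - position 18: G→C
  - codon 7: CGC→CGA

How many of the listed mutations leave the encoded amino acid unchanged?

2

Codon 2: TTA (Leu) → TTG (Leu) — synonymous.
Codon 3: ACG (Thr) → CCG (Pro) — missense.
Codon 5: CAC (His) → TAC (Tyr) — missense.
Codon 6: AAG (Lys) → AAC (Asn) — missense.
Codon 7: CGC (Arg) → CGA (Arg) — synonymous.
Synonymous: 2 of 5.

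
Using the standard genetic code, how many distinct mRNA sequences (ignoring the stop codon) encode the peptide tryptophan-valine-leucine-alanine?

96

Trp: 1 codon.
Val: 4 codons.
Leu: 6 codons.
Ala: 4 codons.
1 × 4 × 6 × 4 = 96.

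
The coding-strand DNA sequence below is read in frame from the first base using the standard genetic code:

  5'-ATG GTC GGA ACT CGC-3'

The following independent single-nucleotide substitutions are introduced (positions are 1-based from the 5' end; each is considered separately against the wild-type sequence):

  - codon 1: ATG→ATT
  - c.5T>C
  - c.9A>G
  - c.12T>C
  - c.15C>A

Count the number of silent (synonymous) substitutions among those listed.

Codon 1: ATG (Met) → ATT (Ile) — missense.
Codon 2: GTC (Val) → GCC (Ala) — missense.
Codon 3: GGA (Gly) → GGG (Gly) — synonymous.
Codon 4: ACT (Thr) → ACC (Thr) — synonymous.
Codon 5: CGC (Arg) → CGA (Arg) — synonymous.
Synonymous: 3 of 5.

3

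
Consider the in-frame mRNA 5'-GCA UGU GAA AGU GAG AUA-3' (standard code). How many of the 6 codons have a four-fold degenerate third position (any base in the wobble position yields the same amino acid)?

1

Codon 1 GCA (Ala): third position 4-fold.
Codon 2 UGU (Cys): third position 2-fold.
Codon 3 GAA (Glu): third position 2-fold.
Codon 4 AGU (Ser): third position 2-fold.
Codon 5 GAG (Glu): third position 2-fold.
Codon 6 AUA (Ile): third position 3-fold.
Four-fold degenerate third positions: 1.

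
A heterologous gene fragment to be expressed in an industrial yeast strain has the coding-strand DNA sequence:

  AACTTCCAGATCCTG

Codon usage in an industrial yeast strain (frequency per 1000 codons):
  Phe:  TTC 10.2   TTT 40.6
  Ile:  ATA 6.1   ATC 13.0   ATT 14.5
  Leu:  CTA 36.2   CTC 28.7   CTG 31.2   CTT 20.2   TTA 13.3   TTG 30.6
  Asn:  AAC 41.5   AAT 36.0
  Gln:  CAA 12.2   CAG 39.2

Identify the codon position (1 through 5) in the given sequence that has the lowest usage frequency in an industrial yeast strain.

Codon 1 AAC (Asn): 41.5 per 1000.
Codon 2 TTC (Phe): 10.2 per 1000.
Codon 3 CAG (Gln): 39.2 per 1000.
Codon 4 ATC (Ile): 13.0 per 1000.
Codon 5 CTG (Leu): 31.2 per 1000.
Lowest frequency is 10.2 at codon 2.

2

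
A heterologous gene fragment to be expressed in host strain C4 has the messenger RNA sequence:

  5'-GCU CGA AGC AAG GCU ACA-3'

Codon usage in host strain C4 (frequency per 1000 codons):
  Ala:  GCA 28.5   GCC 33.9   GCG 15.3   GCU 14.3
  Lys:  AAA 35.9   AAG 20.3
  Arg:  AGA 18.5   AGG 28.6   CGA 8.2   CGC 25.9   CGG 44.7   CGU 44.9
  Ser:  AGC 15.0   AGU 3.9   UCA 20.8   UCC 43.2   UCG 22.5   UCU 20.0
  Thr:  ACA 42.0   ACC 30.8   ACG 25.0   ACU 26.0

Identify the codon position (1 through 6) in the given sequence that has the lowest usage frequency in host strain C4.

Codon 1 GCU (Ala): 14.3 per 1000.
Codon 2 CGA (Arg): 8.2 per 1000.
Codon 3 AGC (Ser): 15.0 per 1000.
Codon 4 AAG (Lys): 20.3 per 1000.
Codon 5 GCU (Ala): 14.3 per 1000.
Codon 6 ACA (Thr): 42.0 per 1000.
Lowest frequency is 8.2 at codon 2.

2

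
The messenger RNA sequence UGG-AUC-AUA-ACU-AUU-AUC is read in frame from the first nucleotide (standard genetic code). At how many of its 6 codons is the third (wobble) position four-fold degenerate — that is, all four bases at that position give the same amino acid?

Codon 1 UGG (Trp): third position 1-fold.
Codon 2 AUC (Ile): third position 3-fold.
Codon 3 AUA (Ile): third position 3-fold.
Codon 4 ACU (Thr): third position 4-fold.
Codon 5 AUU (Ile): third position 3-fold.
Codon 6 AUC (Ile): third position 3-fold.
Four-fold degenerate third positions: 1.

1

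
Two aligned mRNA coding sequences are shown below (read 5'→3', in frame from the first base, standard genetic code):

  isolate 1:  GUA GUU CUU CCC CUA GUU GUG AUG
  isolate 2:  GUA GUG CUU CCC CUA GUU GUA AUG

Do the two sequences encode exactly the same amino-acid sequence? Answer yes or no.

yes

Codon 1: GUA Val / GUA Val — identical.
Codon 2: GUU Val / GUG Val — synonymous.
Codon 3: CUU Leu / CUU Leu — identical.
Codon 4: CCC Pro / CCC Pro — identical.
Codon 5: CUA Leu / CUA Leu — identical.
Codon 6: GUU Val / GUU Val — identical.
Codon 7: GUG Val / GUA Val — synonymous.
Codon 8: AUG Met / AUG Met — identical.
Nonsynonymous differences: 0 → same protein.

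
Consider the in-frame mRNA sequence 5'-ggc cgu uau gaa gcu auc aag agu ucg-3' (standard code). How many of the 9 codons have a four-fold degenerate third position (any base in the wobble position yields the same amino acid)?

4

Codon 1 GGC (Gly): third position 4-fold.
Codon 2 CGU (Arg): third position 4-fold.
Codon 3 UAU (Tyr): third position 2-fold.
Codon 4 GAA (Glu): third position 2-fold.
Codon 5 GCU (Ala): third position 4-fold.
Codon 6 AUC (Ile): third position 3-fold.
Codon 7 AAG (Lys): third position 2-fold.
Codon 8 AGU (Ser): third position 2-fold.
Codon 9 UCG (Ser): third position 4-fold.
Four-fold degenerate third positions: 4.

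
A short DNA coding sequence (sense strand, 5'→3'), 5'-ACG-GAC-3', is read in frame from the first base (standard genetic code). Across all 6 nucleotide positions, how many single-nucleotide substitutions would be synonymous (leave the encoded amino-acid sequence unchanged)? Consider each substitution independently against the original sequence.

4

Codon 1 (ACG, Thr): 3 synonymous substitutions.
Codon 2 (GAC, Asp): 1 synonymous substitution.
Total: 3 + 1 = 4.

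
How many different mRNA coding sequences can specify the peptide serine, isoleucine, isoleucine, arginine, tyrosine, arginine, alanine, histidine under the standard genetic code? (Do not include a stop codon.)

Ser: 6 codons.
Ile: 3 codons.
Ile: 3 codons.
Arg: 6 codons.
Tyr: 2 codons.
Arg: 6 codons.
Ala: 4 codons.
His: 2 codons.
6 × 3 × 3 × 6 × 2 × 6 × 4 × 2 = 31104.

31104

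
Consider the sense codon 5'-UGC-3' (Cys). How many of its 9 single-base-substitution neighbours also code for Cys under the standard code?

Position 1: none → 0 synonymous.
Position 2: none → 0 synonymous.
Position 3: UGU → 1 synonymous.
Total: 0 + 0 + 1 = 1.

1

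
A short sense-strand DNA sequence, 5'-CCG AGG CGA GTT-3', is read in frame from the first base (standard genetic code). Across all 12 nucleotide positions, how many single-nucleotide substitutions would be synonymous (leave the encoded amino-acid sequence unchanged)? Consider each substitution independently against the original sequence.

Codon 1 (CCG, Pro): 3 synonymous substitutions.
Codon 2 (AGG, Arg): 2 synonymous substitutions.
Codon 3 (CGA, Arg): 4 synonymous substitutions.
Codon 4 (GTT, Val): 3 synonymous substitutions.
Total: 3 + 2 + 4 + 3 = 12.

12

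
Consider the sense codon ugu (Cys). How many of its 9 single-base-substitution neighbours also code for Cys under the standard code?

1

Position 1: none → 0 synonymous.
Position 2: none → 0 synonymous.
Position 3: UGC → 1 synonymous.
Total: 0 + 0 + 1 = 1.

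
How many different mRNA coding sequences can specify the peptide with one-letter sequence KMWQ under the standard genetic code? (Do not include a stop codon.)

Lys: 2 codons.
Met: 1 codon.
Trp: 1 codon.
Gln: 2 codons.
2 × 1 × 1 × 2 = 4.

4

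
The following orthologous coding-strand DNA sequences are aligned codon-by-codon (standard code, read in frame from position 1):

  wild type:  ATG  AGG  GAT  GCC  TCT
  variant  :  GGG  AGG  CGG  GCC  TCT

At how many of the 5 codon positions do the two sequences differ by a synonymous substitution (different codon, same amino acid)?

Codon 1: ATG Met / GGG Gly — nonsynonymous.
Codon 2: AGG Arg / AGG Arg — identical.
Codon 3: GAT Asp / CGG Arg — nonsynonymous.
Codon 4: GCC Ala / GCC Ala — identical.
Codon 5: TCT Ser / TCT Ser — identical.
Synonymous differences: 0.

0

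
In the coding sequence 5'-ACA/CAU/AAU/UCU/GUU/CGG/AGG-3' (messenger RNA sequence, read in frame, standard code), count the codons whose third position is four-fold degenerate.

Codon 1 ACA (Thr): third position 4-fold.
Codon 2 CAU (His): third position 2-fold.
Codon 3 AAU (Asn): third position 2-fold.
Codon 4 UCU (Ser): third position 4-fold.
Codon 5 GUU (Val): third position 4-fold.
Codon 6 CGG (Arg): third position 4-fold.
Codon 7 AGG (Arg): third position 2-fold.
Four-fold degenerate third positions: 4.

4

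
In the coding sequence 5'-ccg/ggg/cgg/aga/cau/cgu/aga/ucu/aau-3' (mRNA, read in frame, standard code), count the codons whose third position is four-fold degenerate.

5

Codon 1 CCG (Pro): third position 4-fold.
Codon 2 GGG (Gly): third position 4-fold.
Codon 3 CGG (Arg): third position 4-fold.
Codon 4 AGA (Arg): third position 2-fold.
Codon 5 CAU (His): third position 2-fold.
Codon 6 CGU (Arg): third position 4-fold.
Codon 7 AGA (Arg): third position 2-fold.
Codon 8 UCU (Ser): third position 4-fold.
Codon 9 AAU (Asn): third position 2-fold.
Four-fold degenerate third positions: 5.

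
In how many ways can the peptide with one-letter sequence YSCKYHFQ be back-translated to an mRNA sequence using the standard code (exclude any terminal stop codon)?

Tyr: 2 codons.
Ser: 6 codons.
Cys: 2 codons.
Lys: 2 codons.
Tyr: 2 codons.
His: 2 codons.
Phe: 2 codons.
Gln: 2 codons.
2 × 6 × 2 × 2 × 2 × 2 × 2 × 2 = 768.

768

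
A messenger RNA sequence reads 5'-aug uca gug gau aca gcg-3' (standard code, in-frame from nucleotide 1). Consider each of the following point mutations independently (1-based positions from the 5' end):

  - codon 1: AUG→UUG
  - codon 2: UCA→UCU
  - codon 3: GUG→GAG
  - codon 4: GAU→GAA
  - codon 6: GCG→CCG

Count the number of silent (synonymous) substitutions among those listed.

Codon 1: AUG (Met) → UUG (Leu) — missense.
Codon 2: UCA (Ser) → UCU (Ser) — synonymous.
Codon 3: GUG (Val) → GAG (Glu) — missense.
Codon 4: GAU (Asp) → GAA (Glu) — missense.
Codon 6: GCG (Ala) → CCG (Pro) — missense.
Synonymous: 1 of 5.

1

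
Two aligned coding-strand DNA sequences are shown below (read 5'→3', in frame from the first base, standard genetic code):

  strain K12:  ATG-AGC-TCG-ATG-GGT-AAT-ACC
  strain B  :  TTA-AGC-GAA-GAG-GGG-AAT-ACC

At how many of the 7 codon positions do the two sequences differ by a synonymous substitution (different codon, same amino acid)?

1

Codon 1: ATG Met / TTA Leu — nonsynonymous.
Codon 2: AGC Ser / AGC Ser — identical.
Codon 3: TCG Ser / GAA Glu — nonsynonymous.
Codon 4: ATG Met / GAG Glu — nonsynonymous.
Codon 5: GGT Gly / GGG Gly — synonymous.
Codon 6: AAT Asn / AAT Asn — identical.
Codon 7: ACC Thr / ACC Thr — identical.
Synonymous differences: 1.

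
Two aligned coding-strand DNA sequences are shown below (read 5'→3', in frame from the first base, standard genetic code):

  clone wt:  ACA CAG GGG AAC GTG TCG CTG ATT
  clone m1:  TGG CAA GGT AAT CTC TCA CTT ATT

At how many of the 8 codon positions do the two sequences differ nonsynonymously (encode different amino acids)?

2

Codon 1: ACA Thr / TGG Trp — nonsynonymous.
Codon 2: CAG Gln / CAA Gln — synonymous.
Codon 3: GGG Gly / GGT Gly — synonymous.
Codon 4: AAC Asn / AAT Asn — synonymous.
Codon 5: GTG Val / CTC Leu — nonsynonymous.
Codon 6: TCG Ser / TCA Ser — synonymous.
Codon 7: CTG Leu / CTT Leu — synonymous.
Codon 8: ATT Ile / ATT Ile — identical.
Nonsynonymous differences: 2.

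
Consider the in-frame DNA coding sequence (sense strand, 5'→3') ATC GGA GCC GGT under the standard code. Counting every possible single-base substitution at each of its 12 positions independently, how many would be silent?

11

Codon 1 (ATC, Ile): 2 synonymous substitutions.
Codon 2 (GGA, Gly): 3 synonymous substitutions.
Codon 3 (GCC, Ala): 3 synonymous substitutions.
Codon 4 (GGT, Gly): 3 synonymous substitutions.
Total: 2 + 3 + 3 + 3 = 11.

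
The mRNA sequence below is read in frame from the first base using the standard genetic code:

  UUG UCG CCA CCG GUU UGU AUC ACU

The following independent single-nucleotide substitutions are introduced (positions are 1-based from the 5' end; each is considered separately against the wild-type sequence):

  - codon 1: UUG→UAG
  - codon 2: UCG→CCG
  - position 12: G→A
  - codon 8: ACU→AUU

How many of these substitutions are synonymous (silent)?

Codon 1: UUG (Leu) → UAG (Stop) — nonsense.
Codon 2: UCG (Ser) → CCG (Pro) — missense.
Codon 4: CCG (Pro) → CCA (Pro) — synonymous.
Codon 8: ACU (Thr) → AUU (Ile) — missense.
Synonymous: 1 of 4.

1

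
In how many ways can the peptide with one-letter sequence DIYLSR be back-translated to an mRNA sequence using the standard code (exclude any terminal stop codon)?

Asp: 2 codons.
Ile: 3 codons.
Tyr: 2 codons.
Leu: 6 codons.
Ser: 6 codons.
Arg: 6 codons.
2 × 3 × 2 × 6 × 6 × 6 = 2592.

2592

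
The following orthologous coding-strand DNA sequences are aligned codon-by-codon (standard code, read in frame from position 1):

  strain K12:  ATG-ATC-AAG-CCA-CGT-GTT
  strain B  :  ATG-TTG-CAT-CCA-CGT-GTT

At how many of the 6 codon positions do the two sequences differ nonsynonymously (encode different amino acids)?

Codon 1: ATG Met / ATG Met — identical.
Codon 2: ATC Ile / TTG Leu — nonsynonymous.
Codon 3: AAG Lys / CAT His — nonsynonymous.
Codon 4: CCA Pro / CCA Pro — identical.
Codon 5: CGT Arg / CGT Arg — identical.
Codon 6: GTT Val / GTT Val — identical.
Nonsynonymous differences: 2.

2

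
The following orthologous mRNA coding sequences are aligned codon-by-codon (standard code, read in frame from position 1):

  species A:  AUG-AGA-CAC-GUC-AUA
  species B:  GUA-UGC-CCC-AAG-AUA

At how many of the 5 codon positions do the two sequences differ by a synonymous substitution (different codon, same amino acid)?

Codon 1: AUG Met / GUA Val — nonsynonymous.
Codon 2: AGA Arg / UGC Cys — nonsynonymous.
Codon 3: CAC His / CCC Pro — nonsynonymous.
Codon 4: GUC Val / AAG Lys — nonsynonymous.
Codon 5: AUA Ile / AUA Ile — identical.
Synonymous differences: 0.

0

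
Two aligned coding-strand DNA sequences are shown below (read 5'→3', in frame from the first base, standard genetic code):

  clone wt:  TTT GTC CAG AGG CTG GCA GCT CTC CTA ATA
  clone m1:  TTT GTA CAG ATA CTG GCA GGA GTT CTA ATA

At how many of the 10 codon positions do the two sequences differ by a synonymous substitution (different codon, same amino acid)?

1

Codon 1: TTT Phe / TTT Phe — identical.
Codon 2: GTC Val / GTA Val — synonymous.
Codon 3: CAG Gln / CAG Gln — identical.
Codon 4: AGG Arg / ATA Ile — nonsynonymous.
Codon 5: CTG Leu / CTG Leu — identical.
Codon 6: GCA Ala / GCA Ala — identical.
Codon 7: GCT Ala / GGA Gly — nonsynonymous.
Codon 8: CTC Leu / GTT Val — nonsynonymous.
Codon 9: CTA Leu / CTA Leu — identical.
Codon 10: ATA Ile / ATA Ile — identical.
Synonymous differences: 1.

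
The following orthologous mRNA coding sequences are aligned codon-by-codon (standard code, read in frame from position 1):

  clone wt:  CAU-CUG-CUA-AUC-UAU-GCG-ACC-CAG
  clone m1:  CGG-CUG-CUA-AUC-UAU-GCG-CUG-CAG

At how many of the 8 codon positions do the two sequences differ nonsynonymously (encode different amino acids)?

Codon 1: CAU His / CGG Arg — nonsynonymous.
Codon 2: CUG Leu / CUG Leu — identical.
Codon 3: CUA Leu / CUA Leu — identical.
Codon 4: AUC Ile / AUC Ile — identical.
Codon 5: UAU Tyr / UAU Tyr — identical.
Codon 6: GCG Ala / GCG Ala — identical.
Codon 7: ACC Thr / CUG Leu — nonsynonymous.
Codon 8: CAG Gln / CAG Gln — identical.
Nonsynonymous differences: 2.

2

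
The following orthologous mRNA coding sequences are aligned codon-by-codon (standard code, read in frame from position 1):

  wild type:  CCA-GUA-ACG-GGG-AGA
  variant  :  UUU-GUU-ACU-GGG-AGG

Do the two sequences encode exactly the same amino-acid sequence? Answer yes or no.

Codon 1: CCA Pro / UUU Phe — nonsynonymous.
Codon 2: GUA Val / GUU Val — synonymous.
Codon 3: ACG Thr / ACU Thr — synonymous.
Codon 4: GGG Gly / GGG Gly — identical.
Codon 5: AGA Arg / AGG Arg — synonymous.
Nonsynonymous differences: 1 → different protein.

no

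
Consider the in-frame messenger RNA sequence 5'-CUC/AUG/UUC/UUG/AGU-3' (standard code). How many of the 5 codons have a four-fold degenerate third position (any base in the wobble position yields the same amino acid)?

1

Codon 1 CUC (Leu): third position 4-fold.
Codon 2 AUG (Met): third position 1-fold.
Codon 3 UUC (Phe): third position 2-fold.
Codon 4 UUG (Leu): third position 2-fold.
Codon 5 AGU (Ser): third position 2-fold.
Four-fold degenerate third positions: 1.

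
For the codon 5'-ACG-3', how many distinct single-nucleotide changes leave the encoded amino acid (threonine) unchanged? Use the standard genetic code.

Position 1: none → 0 synonymous.
Position 2: none → 0 synonymous.
Position 3: ACU, ACC, ACA → 3 synonymous.
Total: 0 + 0 + 3 = 3.

3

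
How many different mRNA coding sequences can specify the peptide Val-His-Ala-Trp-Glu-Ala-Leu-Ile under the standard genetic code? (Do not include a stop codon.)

Val: 4 codons.
His: 2 codons.
Ala: 4 codons.
Trp: 1 codon.
Glu: 2 codons.
Ala: 4 codons.
Leu: 6 codons.
Ile: 3 codons.
4 × 2 × 4 × 1 × 2 × 4 × 6 × 3 = 4608.

4608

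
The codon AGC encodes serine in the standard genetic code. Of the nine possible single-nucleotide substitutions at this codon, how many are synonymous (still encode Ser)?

Position 1: none → 0 synonymous.
Position 2: none → 0 synonymous.
Position 3: AGU → 1 synonymous.
Total: 0 + 0 + 1 = 1.

1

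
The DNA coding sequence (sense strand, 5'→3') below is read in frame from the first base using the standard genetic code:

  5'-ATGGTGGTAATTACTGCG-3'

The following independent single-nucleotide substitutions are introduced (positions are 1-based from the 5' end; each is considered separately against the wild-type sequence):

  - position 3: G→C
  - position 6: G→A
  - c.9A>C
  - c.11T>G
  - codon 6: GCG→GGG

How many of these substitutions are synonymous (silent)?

2

Codon 1: ATG (Met) → ATC (Ile) — missense.
Codon 2: GTG (Val) → GTA (Val) — synonymous.
Codon 3: GTA (Val) → GTC (Val) — synonymous.
Codon 4: ATT (Ile) → AGT (Ser) — missense.
Codon 6: GCG (Ala) → GGG (Gly) — missense.
Synonymous: 2 of 5.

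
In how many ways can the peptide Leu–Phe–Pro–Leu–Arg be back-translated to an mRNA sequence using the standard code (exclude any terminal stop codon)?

Leu: 6 codons.
Phe: 2 codons.
Pro: 4 codons.
Leu: 6 codons.
Arg: 6 codons.
6 × 2 × 4 × 6 × 6 = 1728.

1728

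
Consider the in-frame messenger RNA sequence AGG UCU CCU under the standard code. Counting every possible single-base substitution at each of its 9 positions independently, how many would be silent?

8

Codon 1 (AGG, Arg): 2 synonymous substitutions.
Codon 2 (UCU, Ser): 3 synonymous substitutions.
Codon 3 (CCU, Pro): 3 synonymous substitutions.
Total: 2 + 3 + 3 = 8.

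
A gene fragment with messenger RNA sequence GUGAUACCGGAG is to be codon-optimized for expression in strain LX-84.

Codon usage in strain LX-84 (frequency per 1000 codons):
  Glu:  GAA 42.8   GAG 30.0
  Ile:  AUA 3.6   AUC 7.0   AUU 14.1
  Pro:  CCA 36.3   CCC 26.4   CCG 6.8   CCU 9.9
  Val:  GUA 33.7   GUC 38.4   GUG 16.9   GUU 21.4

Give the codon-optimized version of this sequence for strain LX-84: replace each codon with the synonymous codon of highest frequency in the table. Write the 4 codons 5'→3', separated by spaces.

GUC AUU CCA GAA

Codon 1 (Val): best is GUC at 38.4.
Codon 2 (Ile): best is AUU at 14.1.
Codon 3 (Pro): best is CCA at 36.3.
Codon 4 (Glu): best is GAA at 42.8.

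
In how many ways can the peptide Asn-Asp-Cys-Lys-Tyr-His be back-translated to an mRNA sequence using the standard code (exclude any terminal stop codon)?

64

Asn: 2 codons.
Asp: 2 codons.
Cys: 2 codons.
Lys: 2 codons.
Tyr: 2 codons.
His: 2 codons.
2 × 2 × 2 × 2 × 2 × 2 = 64.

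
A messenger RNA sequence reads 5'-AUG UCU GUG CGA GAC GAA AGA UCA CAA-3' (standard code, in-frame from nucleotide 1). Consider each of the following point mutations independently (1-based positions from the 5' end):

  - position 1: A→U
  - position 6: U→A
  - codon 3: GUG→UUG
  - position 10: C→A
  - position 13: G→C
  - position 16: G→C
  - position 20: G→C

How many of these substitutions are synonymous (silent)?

Codon 1: AUG (Met) → UUG (Leu) — missense.
Codon 2: UCU (Ser) → UCA (Ser) — synonymous.
Codon 3: GUG (Val) → UUG (Leu) — missense.
Codon 4: CGA (Arg) → AGA (Arg) — synonymous.
Codon 5: GAC (Asp) → CAC (His) — missense.
Codon 6: GAA (Glu) → CAA (Gln) — missense.
Codon 7: AGA (Arg) → ACA (Thr) — missense.
Synonymous: 2 of 7.

2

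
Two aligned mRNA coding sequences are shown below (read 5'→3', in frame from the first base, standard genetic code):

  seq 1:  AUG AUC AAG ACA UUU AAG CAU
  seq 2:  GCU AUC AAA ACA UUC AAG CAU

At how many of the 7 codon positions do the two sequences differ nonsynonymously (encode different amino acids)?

Codon 1: AUG Met / GCU Ala — nonsynonymous.
Codon 2: AUC Ile / AUC Ile — identical.
Codon 3: AAG Lys / AAA Lys — synonymous.
Codon 4: ACA Thr / ACA Thr — identical.
Codon 5: UUU Phe / UUC Phe — synonymous.
Codon 6: AAG Lys / AAG Lys — identical.
Codon 7: CAU His / CAU His — identical.
Nonsynonymous differences: 1.

1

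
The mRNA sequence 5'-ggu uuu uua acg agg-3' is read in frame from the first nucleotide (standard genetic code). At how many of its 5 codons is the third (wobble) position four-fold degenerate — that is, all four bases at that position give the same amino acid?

Codon 1 GGU (Gly): third position 4-fold.
Codon 2 UUU (Phe): third position 2-fold.
Codon 3 UUA (Leu): third position 2-fold.
Codon 4 ACG (Thr): third position 4-fold.
Codon 5 AGG (Arg): third position 2-fold.
Four-fold degenerate third positions: 2.

2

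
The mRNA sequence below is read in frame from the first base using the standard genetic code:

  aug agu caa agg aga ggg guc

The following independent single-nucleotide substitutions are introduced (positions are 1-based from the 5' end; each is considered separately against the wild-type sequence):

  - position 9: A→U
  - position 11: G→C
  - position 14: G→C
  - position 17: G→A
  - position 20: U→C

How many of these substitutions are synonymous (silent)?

Codon 3: CAA (Gln) → CAU (His) — missense.
Codon 4: AGG (Arg) → ACG (Thr) — missense.
Codon 5: AGA (Arg) → ACA (Thr) — missense.
Codon 6: GGG (Gly) → GAG (Glu) — missense.
Codon 7: GUC (Val) → GCC (Ala) — missense.
Synonymous: 0 of 5.

0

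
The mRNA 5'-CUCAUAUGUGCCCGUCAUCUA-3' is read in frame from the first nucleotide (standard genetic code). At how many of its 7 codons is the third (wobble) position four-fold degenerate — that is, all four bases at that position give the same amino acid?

4

Codon 1 CUC (Leu): third position 4-fold.
Codon 2 AUA (Ile): third position 3-fold.
Codon 3 UGU (Cys): third position 2-fold.
Codon 4 GCC (Ala): third position 4-fold.
Codon 5 CGU (Arg): third position 4-fold.
Codon 6 CAU (His): third position 2-fold.
Codon 7 CUA (Leu): third position 4-fold.
Four-fold degenerate third positions: 4.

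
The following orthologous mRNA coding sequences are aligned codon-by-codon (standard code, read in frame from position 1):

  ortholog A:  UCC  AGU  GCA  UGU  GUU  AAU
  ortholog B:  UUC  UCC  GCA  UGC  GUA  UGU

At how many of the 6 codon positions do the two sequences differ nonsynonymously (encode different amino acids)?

Codon 1: UCC Ser / UUC Phe — nonsynonymous.
Codon 2: AGU Ser / UCC Ser — synonymous.
Codon 3: GCA Ala / GCA Ala — identical.
Codon 4: UGU Cys / UGC Cys — synonymous.
Codon 5: GUU Val / GUA Val — synonymous.
Codon 6: AAU Asn / UGU Cys — nonsynonymous.
Nonsynonymous differences: 2.

2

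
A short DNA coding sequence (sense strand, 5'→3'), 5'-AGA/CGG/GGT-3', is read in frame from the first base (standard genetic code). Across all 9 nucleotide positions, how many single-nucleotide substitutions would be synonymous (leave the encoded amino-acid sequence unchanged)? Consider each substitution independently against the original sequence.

Codon 1 (AGA, Arg): 2 synonymous substitutions.
Codon 2 (CGG, Arg): 4 synonymous substitutions.
Codon 3 (GGT, Gly): 3 synonymous substitutions.
Total: 2 + 4 + 3 = 9.

9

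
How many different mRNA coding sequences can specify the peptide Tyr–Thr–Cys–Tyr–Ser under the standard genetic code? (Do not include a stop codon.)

192

Tyr: 2 codons.
Thr: 4 codons.
Cys: 2 codons.
Tyr: 2 codons.
Ser: 6 codons.
2 × 4 × 2 × 2 × 6 = 192.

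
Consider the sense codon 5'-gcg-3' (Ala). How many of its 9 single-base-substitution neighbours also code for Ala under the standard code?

3

Position 1: none → 0 synonymous.
Position 2: none → 0 synonymous.
Position 3: GCU, GCC, GCA → 3 synonymous.
Total: 0 + 0 + 3 = 3.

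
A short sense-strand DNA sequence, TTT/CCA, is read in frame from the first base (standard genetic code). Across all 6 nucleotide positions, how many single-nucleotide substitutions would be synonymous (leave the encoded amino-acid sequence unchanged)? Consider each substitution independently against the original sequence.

Codon 1 (TTT, Phe): 1 synonymous substitution.
Codon 2 (CCA, Pro): 3 synonymous substitutions.
Total: 1 + 3 = 4.

4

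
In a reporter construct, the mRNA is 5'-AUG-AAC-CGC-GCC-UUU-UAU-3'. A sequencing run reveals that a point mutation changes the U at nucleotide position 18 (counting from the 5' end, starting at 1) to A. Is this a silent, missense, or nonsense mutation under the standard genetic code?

Position 18 falls in codon 6: UAU → Tyr.
After the substitution the codon is UAA → Stop.
The new codon is a stop codon, so this is a nonsense mutation.

nonsense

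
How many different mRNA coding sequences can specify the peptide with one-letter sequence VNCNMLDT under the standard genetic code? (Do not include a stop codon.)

1536

Val: 4 codons.
Asn: 2 codons.
Cys: 2 codons.
Asn: 2 codons.
Met: 1 codon.
Leu: 6 codons.
Asp: 2 codons.
Thr: 4 codons.
4 × 2 × 2 × 2 × 1 × 6 × 2 × 4 = 1536.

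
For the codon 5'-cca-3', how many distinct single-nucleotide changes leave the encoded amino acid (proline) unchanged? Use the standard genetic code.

3

Position 1: none → 0 synonymous.
Position 2: none → 0 synonymous.
Position 3: CCT, CCC, CCG → 3 synonymous.
Total: 0 + 0 + 3 = 3.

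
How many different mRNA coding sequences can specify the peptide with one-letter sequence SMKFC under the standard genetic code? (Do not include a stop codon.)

Ser: 6 codons.
Met: 1 codon.
Lys: 2 codons.
Phe: 2 codons.
Cys: 2 codons.
6 × 1 × 2 × 2 × 2 = 48.

48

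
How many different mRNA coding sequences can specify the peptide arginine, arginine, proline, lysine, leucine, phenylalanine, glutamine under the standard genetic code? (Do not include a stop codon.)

Arg: 6 codons.
Arg: 6 codons.
Pro: 4 codons.
Lys: 2 codons.
Leu: 6 codons.
Phe: 2 codons.
Gln: 2 codons.
6 × 6 × 4 × 2 × 6 × 2 × 2 = 6912.

6912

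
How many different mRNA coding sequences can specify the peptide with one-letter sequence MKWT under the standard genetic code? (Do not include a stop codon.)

8

Met: 1 codon.
Lys: 2 codons.
Trp: 1 codon.
Thr: 4 codons.
1 × 2 × 1 × 4 = 8.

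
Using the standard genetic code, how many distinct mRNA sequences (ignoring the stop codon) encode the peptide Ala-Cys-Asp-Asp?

Ala: 4 codons.
Cys: 2 codons.
Asp: 2 codons.
Asp: 2 codons.
4 × 2 × 2 × 2 = 32.

32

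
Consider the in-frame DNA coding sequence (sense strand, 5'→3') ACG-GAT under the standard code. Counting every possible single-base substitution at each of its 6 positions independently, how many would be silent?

Codon 1 (ACG, Thr): 3 synonymous substitutions.
Codon 2 (GAT, Asp): 1 synonymous substitution.
Total: 3 + 1 = 4.

4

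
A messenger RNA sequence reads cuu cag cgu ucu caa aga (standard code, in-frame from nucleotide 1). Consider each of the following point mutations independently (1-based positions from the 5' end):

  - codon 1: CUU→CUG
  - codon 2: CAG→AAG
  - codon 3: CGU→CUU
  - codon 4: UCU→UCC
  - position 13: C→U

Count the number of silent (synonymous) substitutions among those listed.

Codon 1: CUU (Leu) → CUG (Leu) — synonymous.
Codon 2: CAG (Gln) → AAG (Lys) — missense.
Codon 3: CGU (Arg) → CUU (Leu) — missense.
Codon 4: UCU (Ser) → UCC (Ser) — synonymous.
Codon 5: CAA (Gln) → UAA (Stop) — nonsense.
Synonymous: 2 of 5.

2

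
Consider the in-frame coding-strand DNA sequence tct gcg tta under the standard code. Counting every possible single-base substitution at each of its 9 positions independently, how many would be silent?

Codon 1 (TCT, Ser): 3 synonymous substitutions.
Codon 2 (GCG, Ala): 3 synonymous substitutions.
Codon 3 (TTA, Leu): 2 synonymous substitutions.
Total: 3 + 3 + 2 = 8.

8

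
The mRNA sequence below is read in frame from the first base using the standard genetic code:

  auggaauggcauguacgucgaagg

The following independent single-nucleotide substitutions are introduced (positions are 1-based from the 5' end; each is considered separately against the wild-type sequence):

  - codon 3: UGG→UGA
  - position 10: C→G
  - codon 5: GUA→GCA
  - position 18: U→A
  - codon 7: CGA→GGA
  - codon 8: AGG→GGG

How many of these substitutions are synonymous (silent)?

Codon 3: UGG (Trp) → UGA (Stop) — nonsense.
Codon 4: CAU (His) → GAU (Asp) — missense.
Codon 5: GUA (Val) → GCA (Ala) — missense.
Codon 6: CGU (Arg) → CGA (Arg) — synonymous.
Codon 7: CGA (Arg) → GGA (Gly) — missense.
Codon 8: AGG (Arg) → GGG (Gly) — missense.
Synonymous: 1 of 6.

1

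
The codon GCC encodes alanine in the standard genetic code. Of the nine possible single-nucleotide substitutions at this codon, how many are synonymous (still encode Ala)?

3

Position 1: none → 0 synonymous.
Position 2: none → 0 synonymous.
Position 3: GCT, GCA, GCG → 3 synonymous.
Total: 0 + 0 + 3 = 3.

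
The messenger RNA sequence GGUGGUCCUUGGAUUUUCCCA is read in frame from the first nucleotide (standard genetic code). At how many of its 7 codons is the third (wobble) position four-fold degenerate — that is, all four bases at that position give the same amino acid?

Codon 1 GGU (Gly): third position 4-fold.
Codon 2 GGU (Gly): third position 4-fold.
Codon 3 CCU (Pro): third position 4-fold.
Codon 4 UGG (Trp): third position 1-fold.
Codon 5 AUU (Ile): third position 3-fold.
Codon 6 UUC (Phe): third position 2-fold.
Codon 7 CCA (Pro): third position 4-fold.
Four-fold degenerate third positions: 4.

4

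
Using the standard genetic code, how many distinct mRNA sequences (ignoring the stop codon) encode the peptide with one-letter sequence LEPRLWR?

Leu: 6 codons.
Glu: 2 codons.
Pro: 4 codons.
Arg: 6 codons.
Leu: 6 codons.
Trp: 1 codon.
Arg: 6 codons.
6 × 2 × 4 × 6 × 6 × 1 × 6 = 10368.

10368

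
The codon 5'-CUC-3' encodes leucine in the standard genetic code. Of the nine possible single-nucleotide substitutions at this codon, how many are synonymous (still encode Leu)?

Position 1: none → 0 synonymous.
Position 2: none → 0 synonymous.
Position 3: CUU, CUA, CUG → 3 synonymous.
Total: 0 + 0 + 3 = 3.

3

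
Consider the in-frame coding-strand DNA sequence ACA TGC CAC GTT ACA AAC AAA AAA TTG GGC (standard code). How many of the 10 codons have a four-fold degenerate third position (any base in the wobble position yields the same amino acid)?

4

Codon 1 ACA (Thr): third position 4-fold.
Codon 2 TGC (Cys): third position 2-fold.
Codon 3 CAC (His): third position 2-fold.
Codon 4 GTT (Val): third position 4-fold.
Codon 5 ACA (Thr): third position 4-fold.
Codon 6 AAC (Asn): third position 2-fold.
Codon 7 AAA (Lys): third position 2-fold.
Codon 8 AAA (Lys): third position 2-fold.
Codon 9 TTG (Leu): third position 2-fold.
Codon 10 GGC (Gly): third position 4-fold.
Four-fold degenerate third positions: 4.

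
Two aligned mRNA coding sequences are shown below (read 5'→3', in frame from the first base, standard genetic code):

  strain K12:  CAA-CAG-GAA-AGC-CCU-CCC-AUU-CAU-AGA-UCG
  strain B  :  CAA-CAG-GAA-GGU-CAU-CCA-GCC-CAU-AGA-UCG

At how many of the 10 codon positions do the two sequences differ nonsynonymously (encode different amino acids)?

3

Codon 1: CAA Gln / CAA Gln — identical.
Codon 2: CAG Gln / CAG Gln — identical.
Codon 3: GAA Glu / GAA Glu — identical.
Codon 4: AGC Ser / GGU Gly — nonsynonymous.
Codon 5: CCU Pro / CAU His — nonsynonymous.
Codon 6: CCC Pro / CCA Pro — synonymous.
Codon 7: AUU Ile / GCC Ala — nonsynonymous.
Codon 8: CAU His / CAU His — identical.
Codon 9: AGA Arg / AGA Arg — identical.
Codon 10: UCG Ser / UCG Ser — identical.
Nonsynonymous differences: 3.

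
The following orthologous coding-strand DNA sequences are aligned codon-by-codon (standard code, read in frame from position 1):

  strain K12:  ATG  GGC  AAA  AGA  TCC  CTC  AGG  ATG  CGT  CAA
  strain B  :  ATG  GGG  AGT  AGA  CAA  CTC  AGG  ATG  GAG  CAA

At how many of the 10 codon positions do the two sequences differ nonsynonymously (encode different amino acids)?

3

Codon 1: ATG Met / ATG Met — identical.
Codon 2: GGC Gly / GGG Gly — synonymous.
Codon 3: AAA Lys / AGT Ser — nonsynonymous.
Codon 4: AGA Arg / AGA Arg — identical.
Codon 5: TCC Ser / CAA Gln — nonsynonymous.
Codon 6: CTC Leu / CTC Leu — identical.
Codon 7: AGG Arg / AGG Arg — identical.
Codon 8: ATG Met / ATG Met — identical.
Codon 9: CGT Arg / GAG Glu — nonsynonymous.
Codon 10: CAA Gln / CAA Gln — identical.
Nonsynonymous differences: 3.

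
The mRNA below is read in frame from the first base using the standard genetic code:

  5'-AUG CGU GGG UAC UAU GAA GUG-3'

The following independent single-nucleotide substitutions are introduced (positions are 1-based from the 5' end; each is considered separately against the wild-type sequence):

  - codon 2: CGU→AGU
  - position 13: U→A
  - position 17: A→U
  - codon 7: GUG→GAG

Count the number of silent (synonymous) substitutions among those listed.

Codon 2: CGU (Arg) → AGU (Ser) — missense.
Codon 5: UAU (Tyr) → AAU (Asn) — missense.
Codon 6: GAA (Glu) → GUA (Val) — missense.
Codon 7: GUG (Val) → GAG (Glu) — missense.
Synonymous: 0 of 4.

0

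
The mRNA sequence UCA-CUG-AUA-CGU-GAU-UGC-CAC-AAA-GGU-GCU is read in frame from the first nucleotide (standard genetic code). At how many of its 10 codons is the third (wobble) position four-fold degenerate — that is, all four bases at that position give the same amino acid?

Codon 1 UCA (Ser): third position 4-fold.
Codon 2 CUG (Leu): third position 4-fold.
Codon 3 AUA (Ile): third position 3-fold.
Codon 4 CGU (Arg): third position 4-fold.
Codon 5 GAU (Asp): third position 2-fold.
Codon 6 UGC (Cys): third position 2-fold.
Codon 7 CAC (His): third position 2-fold.
Codon 8 AAA (Lys): third position 2-fold.
Codon 9 GGU (Gly): third position 4-fold.
Codon 10 GCU (Ala): third position 4-fold.
Four-fold degenerate third positions: 5.

5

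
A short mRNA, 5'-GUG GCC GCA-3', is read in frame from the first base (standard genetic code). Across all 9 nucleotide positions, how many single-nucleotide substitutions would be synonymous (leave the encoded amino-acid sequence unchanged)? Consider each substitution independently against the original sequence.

Codon 1 (GUG, Val): 3 synonymous substitutions.
Codon 2 (GCC, Ala): 3 synonymous substitutions.
Codon 3 (GCA, Ala): 3 synonymous substitutions.
Total: 3 + 3 + 3 = 9.

9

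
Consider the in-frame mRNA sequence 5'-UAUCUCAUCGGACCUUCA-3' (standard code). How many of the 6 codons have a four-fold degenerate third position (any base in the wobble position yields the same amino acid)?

Codon 1 UAU (Tyr): third position 2-fold.
Codon 2 CUC (Leu): third position 4-fold.
Codon 3 AUC (Ile): third position 3-fold.
Codon 4 GGA (Gly): third position 4-fold.
Codon 5 CCU (Pro): third position 4-fold.
Codon 6 UCA (Ser): third position 4-fold.
Four-fold degenerate third positions: 4.

4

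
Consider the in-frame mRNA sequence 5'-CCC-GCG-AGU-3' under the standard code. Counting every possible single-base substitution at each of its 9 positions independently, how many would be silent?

7

Codon 1 (CCC, Pro): 3 synonymous substitutions.
Codon 2 (GCG, Ala): 3 synonymous substitutions.
Codon 3 (AGU, Ser): 1 synonymous substitution.
Total: 3 + 3 + 1 = 7.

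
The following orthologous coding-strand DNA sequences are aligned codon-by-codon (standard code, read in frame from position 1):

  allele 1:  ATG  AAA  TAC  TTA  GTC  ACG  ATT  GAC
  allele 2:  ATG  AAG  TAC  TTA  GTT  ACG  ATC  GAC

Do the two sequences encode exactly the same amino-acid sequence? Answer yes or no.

Codon 1: ATG Met / ATG Met — identical.
Codon 2: AAA Lys / AAG Lys — synonymous.
Codon 3: TAC Tyr / TAC Tyr — identical.
Codon 4: TTA Leu / TTA Leu — identical.
Codon 5: GTC Val / GTT Val — synonymous.
Codon 6: ACG Thr / ACG Thr — identical.
Codon 7: ATT Ile / ATC Ile — synonymous.
Codon 8: GAC Asp / GAC Asp — identical.
Nonsynonymous differences: 0 → same protein.

yes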